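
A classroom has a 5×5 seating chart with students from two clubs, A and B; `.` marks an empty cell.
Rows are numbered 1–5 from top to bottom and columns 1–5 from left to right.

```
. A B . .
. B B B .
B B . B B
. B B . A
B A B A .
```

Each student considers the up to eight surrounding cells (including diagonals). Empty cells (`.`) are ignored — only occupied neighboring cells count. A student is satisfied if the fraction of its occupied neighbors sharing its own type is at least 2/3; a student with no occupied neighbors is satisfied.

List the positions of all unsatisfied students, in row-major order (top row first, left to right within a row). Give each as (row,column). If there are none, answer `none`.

(1,2)A 0/3 ✗
(1,3)B 3/4 ✓
(2,2)B 4/5 ✓
(2,3)B 5/6 ✓
(2,4)B 4/4 ✓
(3,1)B 3/3 ✓
(3,2)B 5/5 ✓
(3,4)B 4/5 ✓
(3,5)B 2/3 ✓
(4,2)B 5/6 ✓
(4,3)B 4/6 ✓
(4,5)A 1/3 ✗
(5,1)B 1/2 ✗
(5,2)A 0/4 ✗
(5,3)B 2/4 ✗
(5,4)A 1/3 ✗

(1,2), (4,5), (5,1), (5,2), (5,3), (5,4)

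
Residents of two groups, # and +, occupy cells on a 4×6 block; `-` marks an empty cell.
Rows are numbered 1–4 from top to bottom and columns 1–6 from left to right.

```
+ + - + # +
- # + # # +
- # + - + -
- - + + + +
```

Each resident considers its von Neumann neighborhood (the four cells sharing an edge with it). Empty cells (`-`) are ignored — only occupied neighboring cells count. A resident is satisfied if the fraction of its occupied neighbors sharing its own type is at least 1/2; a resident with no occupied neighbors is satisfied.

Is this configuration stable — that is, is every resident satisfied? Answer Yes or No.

Row 1: (1,1)+ 1/1 ok · (1,2)+ 1/2 ok · (1,4)+ 0/2 unhappy · (1,5)# 1/3 unhappy · (1,6)+ 1/2 ok
Row 2: (2,2)# 1/3 unhappy · (2,3)+ 1/3 unhappy · (2,4)# 1/3 unhappy · (2,5)# 2/4 ok · (2,6)+ 1/2 ok
Row 3: (3,2)# 1/2 ok · (3,3)+ 2/3 ok · (3,5)+ 1/2 ok
Row 4: (4,3)+ 2/2 ok · (4,4)+ 2/2 ok · (4,5)+ 3/3 ok · (4,6)+ 1/1 ok
For instance (1,4) has only 0/2 same-type neighbors, below 1/2.

No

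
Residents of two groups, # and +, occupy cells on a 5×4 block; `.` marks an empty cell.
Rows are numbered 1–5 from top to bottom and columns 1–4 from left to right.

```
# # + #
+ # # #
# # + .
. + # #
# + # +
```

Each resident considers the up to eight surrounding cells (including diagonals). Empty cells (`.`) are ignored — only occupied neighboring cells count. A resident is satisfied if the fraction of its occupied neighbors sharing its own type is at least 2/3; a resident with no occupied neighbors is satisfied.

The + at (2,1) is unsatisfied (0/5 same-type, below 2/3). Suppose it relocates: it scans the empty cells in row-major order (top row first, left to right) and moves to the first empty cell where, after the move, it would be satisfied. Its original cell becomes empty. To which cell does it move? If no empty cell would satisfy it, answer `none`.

Vacating (2,1). Empty cells in order:
  (3,4): 1/5 same-type → still unsatisfied.
  (4,1): 2/5 same-type → still unsatisfied.

none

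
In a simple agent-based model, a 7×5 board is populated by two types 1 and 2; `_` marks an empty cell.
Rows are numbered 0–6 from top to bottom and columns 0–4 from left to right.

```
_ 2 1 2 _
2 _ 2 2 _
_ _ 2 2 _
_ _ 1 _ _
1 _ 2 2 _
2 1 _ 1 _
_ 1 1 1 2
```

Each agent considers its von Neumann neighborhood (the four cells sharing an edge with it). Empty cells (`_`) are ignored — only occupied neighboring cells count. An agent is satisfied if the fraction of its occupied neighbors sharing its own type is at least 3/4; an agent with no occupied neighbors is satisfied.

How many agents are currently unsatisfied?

(0,1)2 0/1 unhappy
(0,2)1 0/3 unhappy
(0,3)2 1/2 unhappy
(1,0)2 0/0 ok
(1,2)2 2/3 unhappy
(1,3)2 3/3 ok
(2,2)2 2/3 unhappy
(2,3)2 2/2 ok
(3,2)1 0/2 unhappy
(4,0)1 0/1 unhappy
(4,2)2 1/2 unhappy
(4,3)2 1/2 unhappy
(5,0)2 0/2 unhappy
(5,1)1 1/2 unhappy
(5,3)1 1/2 unhappy
(6,1)1 2/2 ok
(6,2)1 2/2 ok
(6,3)1 2/3 unhappy
(6,4)2 0/1 unhappy
Unsatisfied: (0,1), (0,2), (0,3), (1,2), (2,2), (3,2), (4,0), (4,2), (4,3), (5,0), (5,1), (5,3), (6,3), (6,4) — 14 in total.

14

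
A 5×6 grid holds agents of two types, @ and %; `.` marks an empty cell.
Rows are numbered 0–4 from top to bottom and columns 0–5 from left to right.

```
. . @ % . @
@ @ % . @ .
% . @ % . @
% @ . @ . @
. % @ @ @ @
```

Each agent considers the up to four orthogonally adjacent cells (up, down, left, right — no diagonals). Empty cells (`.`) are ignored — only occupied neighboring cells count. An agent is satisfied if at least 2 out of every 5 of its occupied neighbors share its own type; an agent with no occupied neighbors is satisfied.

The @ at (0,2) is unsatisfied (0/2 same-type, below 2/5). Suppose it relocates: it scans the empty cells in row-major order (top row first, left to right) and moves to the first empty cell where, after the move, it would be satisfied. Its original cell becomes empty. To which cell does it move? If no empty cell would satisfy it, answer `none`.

Vacating (0,2). Empty cells in order:
  (0,0): 1/1 same-type → satisfied — stop here.

(0,0)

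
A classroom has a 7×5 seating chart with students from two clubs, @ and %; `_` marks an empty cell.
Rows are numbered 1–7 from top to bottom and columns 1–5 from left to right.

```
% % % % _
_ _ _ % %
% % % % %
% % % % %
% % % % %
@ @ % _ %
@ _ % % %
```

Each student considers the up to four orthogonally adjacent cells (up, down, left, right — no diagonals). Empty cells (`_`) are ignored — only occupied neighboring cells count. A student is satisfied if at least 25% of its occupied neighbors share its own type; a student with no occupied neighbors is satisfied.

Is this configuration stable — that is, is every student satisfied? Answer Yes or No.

Yes

Row 1: (1,1)% 1/1 ok · (1,2)% 2/2 ok · (1,3)% 2/2 ok · (1,4)% 2/2 ok
Row 2: (2,4)% 3/3 ok · (2,5)% 2/2 ok
Row 3: (3,1)% 2/2 ok · (3,2)% 3/3 ok · (3,3)% 3/3 ok · (3,4)% 4/4 ok · (3,5)% 3/3 ok
Row 4: (4,1)% 3/3 ok · (4,2)% 4/4 ok · (4,3)% 4/4 ok · (4,4)% 4/4 ok · (4,5)% 3/3 ok
Row 5: (5,1)% 2/3 ok · (5,2)% 3/4 ok · (5,3)% 4/4 ok · (5,4)% 3/3 ok · (5,5)% 3/3 ok
Row 6: (6,1)@ 2/3 ok · (6,2)@ 1/3 ok · (6,3)% 2/3 ok · (6,5)% 2/2 ok
Row 7: (7,1)@ 1/1 ok · (7,3)% 2/2 ok · (7,4)% 2/2 ok · (7,5)% 2/2 ok
All meet the threshold, so the configuration is stable.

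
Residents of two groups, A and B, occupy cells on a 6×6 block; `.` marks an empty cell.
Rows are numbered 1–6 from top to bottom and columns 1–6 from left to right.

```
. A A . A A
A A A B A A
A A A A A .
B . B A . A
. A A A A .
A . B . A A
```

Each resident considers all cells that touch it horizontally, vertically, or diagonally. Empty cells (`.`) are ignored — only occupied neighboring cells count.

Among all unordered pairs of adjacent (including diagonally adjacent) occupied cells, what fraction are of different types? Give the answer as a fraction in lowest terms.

4/13

Scan each occupied cell's neighbors to the right and below (and the two forward diagonals) so each pair is counted once.
Row 1: A(1,2)–A(1,3)= A(1,2)–A(2,2)= A(1,2)–A(2,3)= A(1,2)–A(2,1)= A(1,3)–A(2,3)= A(1,3)–B(2,4)≠ A(1,3)–A(2,2)= A(1,5)–A(1,6)= A(1,5)–A(2,5)= A(1,5)–A(2,6)= A(1,5)–B(2,4)≠ A(1,6)–A(2,6)= A(1,6)–A(2,5)=  → 2/13 unlike.
Row 2: A(2,1)–A(2,2)= A(2,1)–A(3,1)= A(2,1)–A(3,2)= A(2,2)–A(2,3)= A(2,2)–A(3,2)= A(2,2)–A(3,3)= A(2,2)–A(3,1)= A(2,3)–B(2,4)≠ A(2,3)–A(3,3)= A(2,3)–A(3,4)= A(2,3)–A(3,2)= B(2,4)–A(2,5)≠ B(2,4)–A(3,4)≠ B(2,4)–A(3,5)≠ B(2,4)–A(3,3)≠ A(2,5)–A(2,6)= A(2,5)–A(3,5)= A(2,5)–A(3,4)= A(2,6)–A(3,5)=  → 5/19 unlike.
Row 3: A(3,1)–A(3,2)= A(3,1)–B(4,1)≠ A(3,2)–A(3,3)= A(3,2)–B(4,3)≠ A(3,2)–B(4,1)≠ A(3,3)–A(3,4)= A(3,3)–B(4,3)≠ A(3,3)–A(4,4)= A(3,4)–A(3,5)= A(3,4)–A(4,4)= A(3,4)–B(4,3)≠ A(3,5)–A(4,6)= A(3,5)–A(4,4)=  → 5/13 unlike.
Row 4: B(4,1)–A(5,2)≠ B(4,3)–A(4,4)≠ B(4,3)–A(5,3)≠ B(4,3)–A(5,4)≠ B(4,3)–A(5,2)≠ A(4,4)–A(5,4)= A(4,4)–A(5,5)= A(4,4)–A(5,3)= A(4,6)–A(5,5)=  → 5/9 unlike.
Row 5: A(5,2)–A(5,3)= A(5,2)–B(6,3)≠ A(5,2)–A(6,1)= A(5,3)–A(5,4)= A(5,3)–B(6,3)≠ A(5,4)–A(5,5)= A(5,4)–A(6,5)= A(5,4)–B(6,3)≠ A(5,5)–A(6,5)= A(5,5)–A(6,6)=  → 3/10 unlike.
Row 6: A(6,5)–A(6,6)=  → 0/1 unlike.
Total adjacent occupied pairs: 65; unlike-type pairs: 20.
20/65 reduces to 4/13.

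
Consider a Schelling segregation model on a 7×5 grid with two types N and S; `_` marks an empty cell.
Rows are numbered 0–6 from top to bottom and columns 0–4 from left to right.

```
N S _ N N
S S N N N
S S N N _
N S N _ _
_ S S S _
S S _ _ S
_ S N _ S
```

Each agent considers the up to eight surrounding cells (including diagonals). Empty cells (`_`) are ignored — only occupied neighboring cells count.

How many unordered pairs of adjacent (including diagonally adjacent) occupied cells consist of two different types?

Scan each occupied cell's neighbors to the right and below (and the two forward diagonals) so each pair is counted once.
Row 0: N(0,0)–S(0,1)≠ N(0,0)–S(1,0)≠ N(0,0)–S(1,1)≠ S(0,1)–S(1,1)= S(0,1)–N(1,2)≠ S(0,1)–S(1,0)= N(0,3)–N(0,4)= N(0,3)–N(1,3)= N(0,3)–N(1,4)= N(0,3)–N(1,2)= N(0,4)–N(1,4)= N(0,4)–N(1,3)=  → 4/12 unlike.
Row 1: S(1,0)–S(1,1)= S(1,0)–S(2,0)= S(1,0)–S(2,1)= S(1,1)–N(1,2)≠ S(1,1)–S(2,1)= S(1,1)–N(2,2)≠ S(1,1)–S(2,0)= N(1,2)–N(1,3)= N(1,2)–N(2,2)= N(1,2)–N(2,3)= N(1,2)–S(2,1)≠ N(1,3)–N(1,4)= N(1,3)–N(2,3)= N(1,3)–N(2,2)= N(1,4)–N(2,3)=  → 3/15 unlike.
Row 2: S(2,0)–S(2,1)= S(2,0)–N(3,0)≠ S(2,0)–S(3,1)= S(2,1)–N(2,2)≠ S(2,1)–S(3,1)= S(2,1)–N(3,2)≠ S(2,1)–N(3,0)≠ N(2,2)–N(2,3)= N(2,2)–N(3,2)= N(2,2)–S(3,1)≠ N(2,3)–N(3,2)=  → 5/11 unlike.
Row 3: N(3,0)–S(3,1)≠ N(3,0)–S(4,1)≠ S(3,1)–N(3,2)≠ S(3,1)–S(4,1)= S(3,1)–S(4,2)= N(3,2)–S(4,2)≠ N(3,2)–S(4,3)≠ N(3,2)–S(4,1)≠  → 6/8 unlike.
Row 4: S(4,1)–S(4,2)= S(4,1)–S(5,1)= S(4,1)–S(5,0)= S(4,2)–S(4,3)= S(4,2)–S(5,1)= S(4,3)–S(5,4)=  → 0/6 unlike.
Row 5: S(5,0)–S(5,1)= S(5,0)–S(6,1)= S(5,1)–S(6,1)= S(5,1)–N(6,2)≠ S(5,4)–S(6,4)=  → 1/5 unlike.
Row 6: S(6,1)–N(6,2)≠  → 1/1 unlike.
Total adjacent occupied pairs: 58; unlike-type pairs: 20.

20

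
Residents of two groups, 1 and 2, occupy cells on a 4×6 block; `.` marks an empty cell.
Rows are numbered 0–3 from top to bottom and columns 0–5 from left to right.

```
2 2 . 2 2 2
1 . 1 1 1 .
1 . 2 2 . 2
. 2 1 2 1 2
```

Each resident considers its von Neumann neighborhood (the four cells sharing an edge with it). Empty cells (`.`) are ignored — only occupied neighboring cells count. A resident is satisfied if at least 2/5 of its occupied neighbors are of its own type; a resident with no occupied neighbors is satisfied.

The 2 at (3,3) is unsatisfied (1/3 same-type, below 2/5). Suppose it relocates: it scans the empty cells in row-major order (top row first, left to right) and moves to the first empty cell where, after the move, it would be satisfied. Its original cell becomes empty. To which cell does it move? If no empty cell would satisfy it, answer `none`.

(0,2)

Vacating (3,3). Empty cells in order:
  (0,2): 2/3 same-type → satisfied — stop here.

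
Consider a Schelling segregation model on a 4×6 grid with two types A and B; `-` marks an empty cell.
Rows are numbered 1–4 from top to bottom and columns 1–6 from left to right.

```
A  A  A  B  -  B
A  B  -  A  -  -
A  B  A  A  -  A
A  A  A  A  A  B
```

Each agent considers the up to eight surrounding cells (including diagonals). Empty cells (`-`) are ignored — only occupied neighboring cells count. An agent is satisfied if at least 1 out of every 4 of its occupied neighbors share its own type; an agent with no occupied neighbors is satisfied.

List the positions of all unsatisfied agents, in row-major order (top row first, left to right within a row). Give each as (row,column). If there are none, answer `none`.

(1,4), (2,2), (3,2), (4,6)

(1,1)A 2/3 ok
(1,2)A 3/4 ok
(1,3)A 2/4 ok
(1,4)B 0/2 unhappy
(1,6)B 0/0 ok
(2,1)A 3/5 ok
(2,2)B 1/7 unhappy
(2,4)A 3/4 ok
(3,1)A 3/5 ok
(3,2)B 1/7 unhappy
(3,3)A 5/7 ok
(3,4)A 5/5 ok
(3,6)A 1/2 ok
(4,1)A 2/3 ok
(4,2)A 4/5 ok
(4,3)A 4/5 ok
(4,4)A 4/4 ok
(4,5)A 3/4 ok
(4,6)B 0/2 unhappy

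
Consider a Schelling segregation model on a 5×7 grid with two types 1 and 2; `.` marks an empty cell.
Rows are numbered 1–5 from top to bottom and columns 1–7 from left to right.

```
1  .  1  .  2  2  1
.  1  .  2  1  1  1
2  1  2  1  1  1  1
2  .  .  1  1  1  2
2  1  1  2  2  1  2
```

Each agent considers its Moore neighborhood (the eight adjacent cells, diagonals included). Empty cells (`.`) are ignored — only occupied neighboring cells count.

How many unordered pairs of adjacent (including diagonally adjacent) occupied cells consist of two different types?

Scan each occupied cell's neighbors to the right and below (and the two forward diagonals) so each pair is counted once.
Row 1: 1(1,1)–1(2,2)= 1(1,3)–2(2,4)≠ 1(1,3)–1(2,2)= 2(1,5)–2(1,6)= 2(1,5)–1(2,5)≠ 2(1,5)–1(2,6)≠ 2(1,5)–2(2,4)= 2(1,6)–1(1,7)≠ 2(1,6)–1(2,6)≠ 2(1,6)–1(2,7)≠ 2(1,6)–1(2,5)≠ 1(1,7)–1(2,7)= 1(1,7)–1(2,6)=  → 7/13 unlike.
Row 2: 1(2,2)–1(3,2)= 1(2,2)–2(3,3)≠ 1(2,2)–2(3,1)≠ 2(2,4)–1(2,5)≠ 2(2,4)–1(3,4)≠ 2(2,4)–1(3,5)≠ 2(2,4)–2(3,3)= 1(2,5)–1(2,6)= 1(2,5)–1(3,5)= 1(2,5)–1(3,6)= 1(2,5)–1(3,4)= 1(2,6)–1(2,7)= 1(2,6)–1(3,6)= 1(2,6)–1(3,7)= 1(2,6)–1(3,5)= 1(2,7)–1(3,7)= 1(2,7)–1(3,6)=  → 5/17 unlike.
Row 3: 2(3,1)–1(3,2)≠ 2(3,1)–2(4,1)= 1(3,2)–2(3,3)≠ 1(3,2)–2(4,1)≠ 2(3,3)–1(3,4)≠ 2(3,3)–1(4,4)≠ 1(3,4)–1(3,5)= 1(3,4)–1(4,4)= 1(3,4)–1(4,5)= 1(3,5)–1(3,6)= 1(3,5)–1(4,5)= 1(3,5)–1(4,6)= 1(3,5)–1(4,4)= 1(3,6)–1(3,7)= 1(3,6)–1(4,6)= 1(3,6)–2(4,7)≠ 1(3,6)–1(4,5)= 1(3,7)–2(4,7)≠ 1(3,7)–1(4,6)=  → 7/19 unlike.
Row 4: 2(4,1)–2(5,1)= 2(4,1)–1(5,2)≠ 1(4,4)–1(4,5)= 1(4,4)–2(5,4)≠ 1(4,4)–2(5,5)≠ 1(4,4)–1(5,3)= 1(4,5)–1(4,6)= 1(4,5)–2(5,5)≠ 1(4,5)–1(5,6)= 1(4,5)–2(5,4)≠ 1(4,6)–2(4,7)≠ 1(4,6)–1(5,6)= 1(4,6)–2(5,7)≠ 1(4,6)–2(5,5)≠ 2(4,7)–2(5,7)= 2(4,7)–1(5,6)≠  → 9/16 unlike.
Row 5: 2(5,1)–1(5,2)≠ 1(5,2)–1(5,3)= 1(5,3)–2(5,4)≠ 2(5,4)–2(5,5)= 2(5,5)–1(5,6)≠ 1(5,6)–2(5,7)≠  → 4/6 unlike.
Total adjacent occupied pairs: 71; unlike-type pairs: 32.

32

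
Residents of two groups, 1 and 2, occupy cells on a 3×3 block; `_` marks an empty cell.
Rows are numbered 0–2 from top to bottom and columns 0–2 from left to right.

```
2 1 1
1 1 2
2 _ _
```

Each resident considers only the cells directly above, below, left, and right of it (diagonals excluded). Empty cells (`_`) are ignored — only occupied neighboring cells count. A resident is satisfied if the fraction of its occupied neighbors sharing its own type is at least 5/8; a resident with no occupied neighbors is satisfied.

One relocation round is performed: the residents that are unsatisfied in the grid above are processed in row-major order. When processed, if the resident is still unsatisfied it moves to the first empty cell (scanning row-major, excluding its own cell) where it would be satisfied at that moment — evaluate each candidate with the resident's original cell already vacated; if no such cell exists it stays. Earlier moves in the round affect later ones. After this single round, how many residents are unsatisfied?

1

Initially unsatisfied (in order): (0,0), (0,2), (1,0), (1,2), (2,0).
  (0,0) → (2,2).
  (0,2) → (0,0).
  (1,0): now satisfied by earlier moves; stays.
  (1,2) → (2,1).
  (2,0): no empty cell satisfies it; stays.
Resulting grid:
1 1 _
1 1 _
2 2 2
Unsatisfied now: (2,0).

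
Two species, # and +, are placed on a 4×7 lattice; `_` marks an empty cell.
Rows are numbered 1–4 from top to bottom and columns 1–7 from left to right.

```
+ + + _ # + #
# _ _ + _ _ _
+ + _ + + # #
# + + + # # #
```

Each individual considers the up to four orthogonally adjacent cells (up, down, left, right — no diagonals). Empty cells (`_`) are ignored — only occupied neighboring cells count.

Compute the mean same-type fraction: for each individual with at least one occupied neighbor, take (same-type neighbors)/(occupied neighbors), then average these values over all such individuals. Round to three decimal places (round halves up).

(1,1)+ 1/2
(1,2)+ 2/2
(1,3)+ 1/1
(1,5)# 0/1
(1,6)+ 0/2
(1,7)# 0/1
(2,1)# 0/2
(2,4)+ 1/1
(3,1)+ 1/3
(3,2)+ 2/2
(3,4)+ 3/3
(3,5)+ 1/3
(3,6)# 2/3
(3,7)# 2/2
(4,1)# 0/2
(4,2)+ 2/3
(4,3)+ 2/2
(4,4)+ 2/3
(4,5)# 1/3
(4,6)# 3/3
(4,7)# 2/2
Sum over 21 individuals: 1/2 + 2/2 + 1/1 + 0/1 + 0/2 + 0/1 + 0/2 + 1/1 + 1/3 + 2/2 + 3/3 + 1/3 + 2/3 + 2/2 + 0/2 + 2/3 + 2/2 + 2/3 + 1/3 + 3/3 + 2/2 = 25/2; mean = 25/2 ÷ 21 = 25/42 = 0.595238… → 0.595.

0.595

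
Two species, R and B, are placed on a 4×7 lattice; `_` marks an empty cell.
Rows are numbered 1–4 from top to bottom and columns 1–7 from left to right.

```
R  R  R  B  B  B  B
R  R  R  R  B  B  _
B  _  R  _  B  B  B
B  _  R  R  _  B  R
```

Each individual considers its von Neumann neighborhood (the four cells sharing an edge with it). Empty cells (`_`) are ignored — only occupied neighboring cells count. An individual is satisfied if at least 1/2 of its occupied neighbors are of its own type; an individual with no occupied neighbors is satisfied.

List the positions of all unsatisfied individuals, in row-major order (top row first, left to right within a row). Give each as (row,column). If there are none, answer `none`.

Row 1: (1,1)R 2/2 ✓ · (1,2)R 3/3 ✓ · (1,3)R 2/3 ✓ · (1,4)B 1/3 ✗ · (1,5)B 3/3 ✓ · (1,6)B 3/3 ✓ · (1,7)B 1/1 ✓
Row 2: (2,1)R 2/3 ✓ · (2,2)R 3/3 ✓ · (2,3)R 4/4 ✓ · (2,4)R 1/3 ✗ · (2,5)B 3/4 ✓ · (2,6)B 3/3 ✓
Row 3: (3,1)B 1/2 ✓ · (3,3)R 2/2 ✓ · (3,5)B 2/2 ✓ · (3,6)B 4/4 ✓ · (3,7)B 1/2 ✓
Row 4: (4,1)B 1/1 ✓ · (4,3)R 2/2 ✓ · (4,4)R 1/1 ✓ · (4,6)B 1/2 ✓ · (4,7)R 0/2 ✗

(1,4), (2,4), (4,7)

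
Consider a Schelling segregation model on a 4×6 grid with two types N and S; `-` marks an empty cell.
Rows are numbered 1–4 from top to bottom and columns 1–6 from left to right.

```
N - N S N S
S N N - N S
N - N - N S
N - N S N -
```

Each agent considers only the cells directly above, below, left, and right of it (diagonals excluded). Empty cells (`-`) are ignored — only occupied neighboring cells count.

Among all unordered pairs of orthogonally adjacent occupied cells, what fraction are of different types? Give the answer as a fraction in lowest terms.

Scan each occupied cell's neighbors to the right and below so each pair is counted once.
Row 1: N(1,1)–S(2,1)≠ N(1,3)–S(1,4)≠ N(1,3)–N(2,3)= S(1,4)–N(1,5)≠ N(1,5)–S(1,6)≠ N(1,5)–N(2,5)= S(1,6)–S(2,6)=  → 4/7 unlike.
Row 2: S(2,1)–N(2,2)≠ S(2,1)–N(3,1)≠ N(2,2)–N(2,3)= N(2,3)–N(3,3)= N(2,5)–S(2,6)≠ N(2,5)–N(3,5)= S(2,6)–S(3,6)=  → 3/7 unlike.
Row 3: N(3,1)–N(4,1)= N(3,3)–N(4,3)= N(3,5)–S(3,6)≠ N(3,5)–N(4,5)=  → 1/4 unlike.
Row 4: N(4,3)–S(4,4)≠ S(4,4)–N(4,5)≠  → 2/2 unlike.
Total adjacent occupied pairs: 20; unlike-type pairs: 10.
10/20 reduces to 1/2.

1/2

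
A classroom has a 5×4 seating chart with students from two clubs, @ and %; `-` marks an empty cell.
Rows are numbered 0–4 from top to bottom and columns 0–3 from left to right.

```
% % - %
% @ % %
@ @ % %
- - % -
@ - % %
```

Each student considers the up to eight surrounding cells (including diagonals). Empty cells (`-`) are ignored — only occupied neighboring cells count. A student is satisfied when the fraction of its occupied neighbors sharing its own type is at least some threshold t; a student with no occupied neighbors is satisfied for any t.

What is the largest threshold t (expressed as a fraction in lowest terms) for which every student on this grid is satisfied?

2/7

Row 0: (0,0)% 2/3 · (0,1)% 3/4 · (0,3)% 2/2
Row 1: (1,0)% 2/5 · (1,1)@ 2/7 · (1,2)% 5/7 · (1,3)% 4/4
Row 2: (2,0)@ 2/3 · (2,1)@ 2/6 · (2,2)% 4/6 · (2,3)% 4/4
Row 3: (3,2)% 4/5
Row 4: (4,0)@ — no occupied neighbors · (4,2)% 2/2 · (4,3)% 2/2
The smallest same-type fraction is 2/7 at (1,1), which reduces to 2/7. Any threshold above that leaves this student unsatisfied.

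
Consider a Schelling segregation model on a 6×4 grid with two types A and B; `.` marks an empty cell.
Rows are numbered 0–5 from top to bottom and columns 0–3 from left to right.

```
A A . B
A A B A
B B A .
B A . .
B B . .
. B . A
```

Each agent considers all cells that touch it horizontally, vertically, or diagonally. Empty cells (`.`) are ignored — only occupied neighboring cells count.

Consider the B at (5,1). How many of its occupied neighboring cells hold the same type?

Occupied neighbors of (5,1): (4,0)=B, (4,1)=B.
Same type (B): 2 of 2.

2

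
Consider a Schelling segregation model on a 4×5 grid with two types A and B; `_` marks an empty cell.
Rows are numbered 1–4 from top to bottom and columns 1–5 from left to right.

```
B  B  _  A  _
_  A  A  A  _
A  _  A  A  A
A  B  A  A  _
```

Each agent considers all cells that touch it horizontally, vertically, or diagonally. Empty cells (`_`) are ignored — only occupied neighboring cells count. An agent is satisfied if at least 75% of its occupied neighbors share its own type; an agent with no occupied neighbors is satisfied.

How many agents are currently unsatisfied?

(1,1)B 1/2 ✗
(1,2)B 1/3 ✗
(1,4)A 2/2 ✓
(2,2)A 3/5 ✗
(2,3)A 5/6 ✓
(2,4)A 5/5 ✓
(3,1)A 2/3 ✗
(3,3)A 6/7 ✓
(3,4)A 6/6 ✓
(3,5)A 3/3 ✓
(4,1)A 1/2 ✗
(4,2)B 0/4 ✗
(4,3)A 3/4 ✓
(4,4)A 4/4 ✓
Unsatisfied: (1,1), (1,2), (2,2), (3,1), (4,1), (4,2) — 6 in total.

6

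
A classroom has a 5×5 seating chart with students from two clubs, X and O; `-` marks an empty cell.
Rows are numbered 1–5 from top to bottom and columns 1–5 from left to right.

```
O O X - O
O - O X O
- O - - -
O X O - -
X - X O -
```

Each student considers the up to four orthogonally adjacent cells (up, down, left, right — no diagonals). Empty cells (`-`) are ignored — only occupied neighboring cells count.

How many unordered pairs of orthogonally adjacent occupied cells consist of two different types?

10

Scan each occupied cell's neighbors to the right and below so each pair is counted once.
Row 1: O(1,1)–O(1,2)= O(1,1)–O(2,1)= O(1,2)–X(1,3)≠ X(1,3)–O(2,3)≠ O(1,5)–O(2,5)=  → 2/5 unlike.
Row 2: O(2,3)–X(2,4)≠ X(2,4)–O(2,5)≠  → 2/2 unlike.
Row 3: O(3,2)–X(4,2)≠  → 1/1 unlike.
Row 4: O(4,1)–X(4,2)≠ O(4,1)–X(5,1)≠ X(4,2)–O(4,3)≠ O(4,3)–X(5,3)≠  → 4/4 unlike.
Row 5: X(5,3)–O(5,4)≠  → 1/1 unlike.
Total adjacent occupied pairs: 13; unlike-type pairs: 10.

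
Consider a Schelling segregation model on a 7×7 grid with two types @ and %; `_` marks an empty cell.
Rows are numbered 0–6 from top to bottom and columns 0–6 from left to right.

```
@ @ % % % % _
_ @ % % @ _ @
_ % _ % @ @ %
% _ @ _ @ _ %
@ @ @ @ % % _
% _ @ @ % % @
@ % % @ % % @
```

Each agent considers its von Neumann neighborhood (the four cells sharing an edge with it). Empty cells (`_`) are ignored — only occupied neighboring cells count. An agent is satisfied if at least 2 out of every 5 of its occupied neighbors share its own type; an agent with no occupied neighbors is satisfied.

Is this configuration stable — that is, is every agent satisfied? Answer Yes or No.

(0,0)@ 1/1 ✓
(0,1)@ 2/3 ✓
(0,2)% 2/3 ✓
(0,3)% 3/3 ✓
(0,4)% 2/3 ✓
(0,5)% 1/1 ✓
(1,1)@ 1/3 ✗
(1,2)% 2/3 ✓
(1,3)% 3/4 ✓
(1,4)@ 1/3 ✗
(1,6)@ 0/1 ✗
(2,1)% 0/1 ✗
(2,3)% 1/2 ✓
(2,4)@ 3/4 ✓
(2,5)@ 1/2 ✓
(2,6)% 1/3 ✗
(3,0)% 0/1 ✗
(3,2)@ 1/1 ✓
(3,4)@ 1/2 ✓
(3,6)% 1/1 ✓
(4,0)@ 1/3 ✗
(4,1)@ 2/2 ✓
(4,2)@ 4/4 ✓
(4,3)@ 2/3 ✓
(4,4)% 2/4 ✓
(4,5)% 2/2 ✓
(5,0)% 0/2 ✗
(5,2)@ 2/3 ✓
(5,3)@ 3/4 ✓
(5,4)% 3/4 ✓
(5,5)% 3/4 ✓
(5,6)@ 1/2 ✓
(6,0)@ 0/2 ✗
(6,1)% 1/2 ✓
(6,2)% 1/3 ✗
(6,3)@ 1/3 ✗
(6,4)% 2/3 ✓
(6,5)% 2/3 ✓
(6,6)@ 1/2 ✓
For instance (1,1) has only 1/3 same-type neighbors, below 2/5.

No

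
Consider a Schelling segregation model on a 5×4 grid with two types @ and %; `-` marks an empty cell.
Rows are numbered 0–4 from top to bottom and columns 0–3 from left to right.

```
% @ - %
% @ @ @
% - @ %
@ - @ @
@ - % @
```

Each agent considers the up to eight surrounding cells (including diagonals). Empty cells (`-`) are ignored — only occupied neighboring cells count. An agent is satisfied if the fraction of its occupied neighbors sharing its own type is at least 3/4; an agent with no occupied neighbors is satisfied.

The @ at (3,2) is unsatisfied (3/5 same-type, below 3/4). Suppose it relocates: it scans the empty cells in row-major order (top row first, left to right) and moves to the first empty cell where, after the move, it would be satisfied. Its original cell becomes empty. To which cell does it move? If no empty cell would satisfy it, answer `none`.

(0,2)

Vacating (3,2). Empty cells in order:
  (0,2): 4/5 same-type → satisfied — stop here.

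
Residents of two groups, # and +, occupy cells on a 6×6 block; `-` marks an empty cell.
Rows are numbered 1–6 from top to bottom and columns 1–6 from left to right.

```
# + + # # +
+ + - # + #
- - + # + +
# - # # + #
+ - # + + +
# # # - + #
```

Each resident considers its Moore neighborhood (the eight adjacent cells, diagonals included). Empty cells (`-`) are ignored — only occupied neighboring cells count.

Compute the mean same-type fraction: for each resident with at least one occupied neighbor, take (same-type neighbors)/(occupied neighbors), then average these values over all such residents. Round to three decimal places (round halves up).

0.447

Row 1: (1,1)# 0/3 · (1,2)+ 3/4 · (1,3)+ 2/4 · (1,4)# 2/4 · (1,5)# 3/5 · (1,6)+ 1/3
Row 2: (2,1)+ 2/3 · (2,2)+ 4/5 · (2,4)# 3/7 · (2,5)+ 3/8 · (2,6)# 1/5
Row 3: (3,3)+ 1/5 · (3,4)# 3/7 · (3,5)+ 3/8 · (3,6)+ 3/5
Row 4: (4,1)# 0/1 · (4,3)# 3/5 · (4,4)# 3/8 · (4,5)+ 5/8 · (4,6)# 0/5
Row 5: (5,1)+ 0/3 · (5,3)# 4/5 · (5,4)+ 3/7 · (5,5)+ 4/7 · (5,6)+ 3/5
Row 6: (6,1)# 1/2 · (6,2)# 3/4 · (6,3)# 2/3 · (6,5)+ 3/4 · (6,6)# 0/3
Sum over 30 residents: 0/3 + 3/4 + 2/4 + 2/4 + 3/5 + 1/3 + 2/3 + 4/5 + 3/7 + 3/8 + 1/5 + 1/5 + 3/7 + 3/8 + 3/5 + 0/1 + 3/5 + 3/8 + 5/8 + 0/5 + 0/3 + 4/5 + 3/7 + 4/7 + 3/5 + 1/2 + 3/4 + 2/3 + 3/4 + 0/3 = 2819/210; mean = 2819/210 ÷ 30 = 2819/6300 = 0.447460… → 0.447.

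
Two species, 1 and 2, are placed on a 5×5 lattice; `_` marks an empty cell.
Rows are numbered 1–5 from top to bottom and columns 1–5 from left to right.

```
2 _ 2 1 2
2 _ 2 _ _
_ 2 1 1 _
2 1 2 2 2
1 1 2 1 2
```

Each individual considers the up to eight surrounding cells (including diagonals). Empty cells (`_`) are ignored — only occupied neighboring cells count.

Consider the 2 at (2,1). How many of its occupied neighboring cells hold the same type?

Occupied neighbors of (2,1): (1,1)=2, (3,2)=2.
Same type (2): 2 of 2.

2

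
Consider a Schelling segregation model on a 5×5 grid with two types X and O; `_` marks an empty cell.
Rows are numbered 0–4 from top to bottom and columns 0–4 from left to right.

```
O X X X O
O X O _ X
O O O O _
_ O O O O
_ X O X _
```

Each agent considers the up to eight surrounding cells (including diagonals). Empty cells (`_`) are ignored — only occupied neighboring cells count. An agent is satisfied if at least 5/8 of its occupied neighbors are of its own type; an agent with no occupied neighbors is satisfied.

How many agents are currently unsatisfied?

Row 0: (0,0)O 1/3 unhappy · (0,1)X 2/5 unhappy · (0,2)X 3/4 ok · (0,3)X 2/4 unhappy · (0,4)O 0/2 unhappy
Row 1: (1,0)O 3/5 unhappy · (1,1)X 2/8 unhappy · (1,2)O 3/7 unhappy · (1,4)X 1/3 unhappy
Row 2: (2,0)O 3/4 ok · (2,1)O 6/7 ok · (2,2)O 6/7 ok · (2,3)O 5/6 ok
Row 3: (3,1)O 5/6 ok · (3,2)O 6/8 ok · (3,3)O 5/6 ok · (3,4)O 2/3 ok
Row 4: (4,1)X 0/3 unhappy · (4,2)O 3/5 unhappy · (4,3)X 0/4 unhappy
Unsatisfied: (0,0), (0,1), (0,3), (0,4), (1,0), (1,1), (1,2), (1,4), (4,1), (4,2), (4,3) — 11 in total.

11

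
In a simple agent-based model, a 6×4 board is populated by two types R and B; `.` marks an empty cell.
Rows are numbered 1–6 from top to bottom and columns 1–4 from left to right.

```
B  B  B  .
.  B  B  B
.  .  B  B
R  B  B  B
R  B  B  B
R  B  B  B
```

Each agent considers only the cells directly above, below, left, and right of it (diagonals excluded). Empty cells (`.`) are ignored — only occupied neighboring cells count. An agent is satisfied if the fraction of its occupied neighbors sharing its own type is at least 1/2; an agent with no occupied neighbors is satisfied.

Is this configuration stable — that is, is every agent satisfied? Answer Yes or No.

Yes

Row 1: (1,1)B 1/1 ok · (1,2)B 3/3 ok · (1,3)B 2/2 ok
Row 2: (2,2)B 2/2 ok · (2,3)B 4/4 ok · (2,4)B 2/2 ok
Row 3: (3,3)B 3/3 ok · (3,4)B 3/3 ok
Row 4: (4,1)R 1/2 ok · (4,2)B 2/3 ok · (4,3)B 4/4 ok · (4,4)B 3/3 ok
Row 5: (5,1)R 2/3 ok · (5,2)B 3/4 ok · (5,3)B 4/4 ok · (5,4)B 3/3 ok
Row 6: (6,1)R 1/2 ok · (6,2)B 2/3 ok · (6,3)B 3/3 ok · (6,4)B 2/2 ok
All meet the threshold, so the configuration is stable.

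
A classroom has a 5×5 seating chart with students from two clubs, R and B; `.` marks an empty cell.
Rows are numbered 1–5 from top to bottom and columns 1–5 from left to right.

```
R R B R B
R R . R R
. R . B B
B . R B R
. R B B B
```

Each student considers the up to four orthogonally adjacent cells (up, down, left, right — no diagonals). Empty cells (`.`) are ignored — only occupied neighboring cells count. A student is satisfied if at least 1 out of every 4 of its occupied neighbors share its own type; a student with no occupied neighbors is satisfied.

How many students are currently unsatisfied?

5

(1,1)R 2/2 ✓
(1,2)R 2/3 ✓
(1,3)B 0/2 ✗
(1,4)R 1/3 ✓
(1,5)B 0/2 ✗
(2,1)R 2/2 ✓
(2,2)R 3/3 ✓
(2,4)R 2/3 ✓
(2,5)R 1/3 ✓
(3,2)R 1/1 ✓
(3,4)B 2/3 ✓
(3,5)B 1/3 ✓
(4,1)B 0/0 ✓
(4,3)R 0/2 ✗
(4,4)B 2/4 ✓
(4,5)R 0/3 ✗
(5,2)R 0/1 ✗
(5,3)B 1/3 ✓
(5,4)B 3/3 ✓
(5,5)B 1/2 ✓
Unsatisfied: (1,3), (1,5), (4,3), (4,5), (5,2) — 5 in total.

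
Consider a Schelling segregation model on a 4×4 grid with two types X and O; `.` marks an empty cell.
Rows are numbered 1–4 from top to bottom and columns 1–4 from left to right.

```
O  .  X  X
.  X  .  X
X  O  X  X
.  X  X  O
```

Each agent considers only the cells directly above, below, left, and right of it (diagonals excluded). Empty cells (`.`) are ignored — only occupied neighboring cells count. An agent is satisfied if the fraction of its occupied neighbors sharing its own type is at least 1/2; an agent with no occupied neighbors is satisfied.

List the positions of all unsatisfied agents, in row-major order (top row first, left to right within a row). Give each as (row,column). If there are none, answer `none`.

(1,1)O 0/0 satisfied
(1,3)X 1/1 satisfied
(1,4)X 2/2 satisfied
(2,2)X 0/1 not
(2,4)X 2/2 satisfied
(3,1)X 0/1 not
(3,2)O 0/4 not
(3,3)X 2/3 satisfied
(3,4)X 2/3 satisfied
(4,2)X 1/2 satisfied
(4,3)X 2/3 satisfied
(4,4)O 0/2 not

(2,2), (3,1), (3,2), (4,4)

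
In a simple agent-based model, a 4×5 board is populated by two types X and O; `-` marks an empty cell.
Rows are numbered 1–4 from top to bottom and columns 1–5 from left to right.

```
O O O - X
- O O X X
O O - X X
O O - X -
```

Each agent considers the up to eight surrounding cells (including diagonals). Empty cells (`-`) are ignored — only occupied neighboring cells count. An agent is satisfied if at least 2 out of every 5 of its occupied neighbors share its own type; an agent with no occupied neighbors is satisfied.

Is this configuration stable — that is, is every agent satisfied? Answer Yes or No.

(1,1)O 2/2 satisfied
(1,2)O 4/4 satisfied
(1,3)O 3/4 satisfied
(1,5)X 2/2 satisfied
(2,2)O 6/6 satisfied
(2,3)O 4/6 satisfied
(2,4)X 4/6 satisfied
(2,5)X 4/4 satisfied
(3,1)O 4/4 satisfied
(3,2)O 5/5 satisfied
(3,4)X 4/5 satisfied
(3,5)X 4/4 satisfied
(4,1)O 3/3 satisfied
(4,2)O 3/3 satisfied
(4,4)X 2/2 satisfied
All meet the threshold, so the configuration is stable.

Yes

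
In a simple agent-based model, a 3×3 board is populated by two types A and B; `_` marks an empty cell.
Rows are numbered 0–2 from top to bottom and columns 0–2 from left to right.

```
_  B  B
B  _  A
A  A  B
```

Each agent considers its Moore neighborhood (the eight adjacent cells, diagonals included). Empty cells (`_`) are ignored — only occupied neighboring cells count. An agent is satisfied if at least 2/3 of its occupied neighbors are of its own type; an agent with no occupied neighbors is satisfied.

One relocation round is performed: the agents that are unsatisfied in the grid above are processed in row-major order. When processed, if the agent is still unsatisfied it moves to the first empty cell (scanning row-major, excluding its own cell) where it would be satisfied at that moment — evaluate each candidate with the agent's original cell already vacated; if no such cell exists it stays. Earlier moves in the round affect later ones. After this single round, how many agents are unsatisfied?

5

Initially unsatisfied (in order): (0,2), (1,0), (1,2), (2,0), (2,1), (2,2).
  (0,2) → (0,0).
  (1,0): no empty cell satisfies it; stays.
  (1,2): no empty cell satisfies it; stays.
  (2,0): no empty cell satisfies it; stays.
  (2,1): no empty cell satisfies it; stays.
  (2,2): no empty cell satisfies it; stays.
Resulting grid:
B B _
B _ A
A A B
Unsatisfied now: (1,0), (1,2), (2,0), (2,1), (2,2).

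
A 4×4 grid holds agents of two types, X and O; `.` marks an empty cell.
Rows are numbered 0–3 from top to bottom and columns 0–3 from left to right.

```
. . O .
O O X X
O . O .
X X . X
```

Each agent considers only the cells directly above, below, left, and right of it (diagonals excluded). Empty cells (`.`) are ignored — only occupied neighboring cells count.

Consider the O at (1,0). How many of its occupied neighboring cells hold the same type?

Occupied neighbors of (1,0): (2,0)=O, (1,1)=O.
Same type (O): 2 of 2.

2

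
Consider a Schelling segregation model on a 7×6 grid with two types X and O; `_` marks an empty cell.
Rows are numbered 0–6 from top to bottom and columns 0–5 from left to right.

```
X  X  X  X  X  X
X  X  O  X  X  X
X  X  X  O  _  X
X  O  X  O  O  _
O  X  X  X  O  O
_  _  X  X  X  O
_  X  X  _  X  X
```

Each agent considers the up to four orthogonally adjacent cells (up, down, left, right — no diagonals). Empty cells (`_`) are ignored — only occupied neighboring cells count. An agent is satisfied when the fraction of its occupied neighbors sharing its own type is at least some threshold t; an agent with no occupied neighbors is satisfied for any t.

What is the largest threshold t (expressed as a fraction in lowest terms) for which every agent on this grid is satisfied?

0/1

Row 0: (0,0)X 2/2 · (0,1)X 3/3 · (0,2)X 2/3 · (0,3)X 3/3 · (0,4)X 3/3 · (0,5)X 2/2
Row 1: (1,0)X 3/3 · (1,1)X 3/4 · (1,2)O 0/4 · (1,3)X 2/4 · (1,4)X 3/3 · (1,5)X 3/3
Row 2: (2,0)X 3/3 · (2,1)X 3/4 · (2,2)X 2/4 · (2,3)O 1/3 · (2,5)X 1/1
Row 3: (3,0)X 1/3 · (3,1)O 0/4 · (3,2)X 2/4 · (3,3)O 2/4 · (3,4)O 2/2
Row 4: (4,0)O 0/2 · (4,1)X 1/3 · (4,2)X 4/4 · (4,3)X 2/4 · (4,4)O 2/4 · (4,5)O 2/2
Row 5: (5,2)X 3/3 · (5,3)X 3/3 · (5,4)X 2/4 · (5,5)O 1/3
Row 6: (6,1)X 1/1 · (6,2)X 2/2 · (6,4)X 2/2 · (6,5)X 1/2
The smallest same-type fraction is 0/4 at (1,2), which reduces to 0/1. Any threshold above that leaves this agent unsatisfied.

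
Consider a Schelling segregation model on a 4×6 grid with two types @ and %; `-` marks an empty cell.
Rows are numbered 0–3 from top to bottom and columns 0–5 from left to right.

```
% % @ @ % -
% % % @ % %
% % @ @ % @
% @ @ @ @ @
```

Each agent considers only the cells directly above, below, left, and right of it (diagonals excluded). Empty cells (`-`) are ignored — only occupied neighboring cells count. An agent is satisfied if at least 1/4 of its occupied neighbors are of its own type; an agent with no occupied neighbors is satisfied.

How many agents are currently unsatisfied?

Row 0: (0,0)% 2/2 ok · (0,1)% 2/3 ok · (0,2)@ 1/3 ok · (0,3)@ 2/3 ok · (0,4)% 1/2 ok
Row 1: (1,0)% 3/3 ok · (1,1)% 4/4 ok · (1,2)% 1/4 ok · (1,3)@ 2/4 ok · (1,4)% 3/4 ok · (1,5)% 1/2 ok
Row 2: (2,0)% 3/3 ok · (2,1)% 2/4 ok · (2,2)@ 2/4 ok · (2,3)@ 3/4 ok · (2,4)% 1/4 ok · (2,5)@ 1/3 ok
Row 3: (3,0)% 1/2 ok · (3,1)@ 1/3 ok · (3,2)@ 3/3 ok · (3,3)@ 3/3 ok · (3,4)@ 2/3 ok · (3,5)@ 2/2 ok
Every one meets the threshold.

0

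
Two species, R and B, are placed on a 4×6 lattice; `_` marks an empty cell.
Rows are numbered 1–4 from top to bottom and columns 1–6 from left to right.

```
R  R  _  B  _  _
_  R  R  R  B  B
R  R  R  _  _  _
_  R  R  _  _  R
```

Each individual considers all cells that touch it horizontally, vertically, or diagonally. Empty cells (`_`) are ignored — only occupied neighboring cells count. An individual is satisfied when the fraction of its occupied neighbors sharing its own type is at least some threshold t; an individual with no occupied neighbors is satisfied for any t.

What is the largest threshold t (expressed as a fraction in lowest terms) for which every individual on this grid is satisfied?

1/3

(1,1)R 2/2
(1,2)R 3/3
(1,4)B 1/3
(2,2)R 6/6
(2,3)R 5/6
(2,4)R 2/4
(2,5)B 2/3
(2,6)B 1/1
(3,1)R 3/3
(3,2)R 6/6
(3,3)R 6/6
(4,2)R 4/4
(4,3)R 3/3
(4,6)R — no occupied neighbors
The smallest same-type fraction is 1/3 at (1,4), which reduces to 1/3. Any threshold above that leaves this individual unsatisfied.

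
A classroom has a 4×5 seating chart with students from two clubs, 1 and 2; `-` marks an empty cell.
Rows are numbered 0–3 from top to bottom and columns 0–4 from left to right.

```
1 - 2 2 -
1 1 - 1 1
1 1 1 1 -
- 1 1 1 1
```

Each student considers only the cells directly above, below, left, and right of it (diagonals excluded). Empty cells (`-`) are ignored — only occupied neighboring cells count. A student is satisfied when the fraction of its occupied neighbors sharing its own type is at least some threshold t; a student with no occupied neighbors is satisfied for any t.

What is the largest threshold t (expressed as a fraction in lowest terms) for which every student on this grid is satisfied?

(0,0)1 1/1
(0,2)2 1/1
(0,3)2 1/2
(1,0)1 3/3
(1,1)1 2/2
(1,3)1 2/3
(1,4)1 1/1
(2,0)1 2/2
(2,1)1 4/4
(2,2)1 3/3
(2,3)1 3/3
(3,1)1 2/2
(3,2)1 3/3
(3,3)1 3/3
(3,4)1 1/1
The smallest same-type fraction is 1/2 at (0,3), which reduces to 1/2. Any threshold above that leaves this student unsatisfied.

1/2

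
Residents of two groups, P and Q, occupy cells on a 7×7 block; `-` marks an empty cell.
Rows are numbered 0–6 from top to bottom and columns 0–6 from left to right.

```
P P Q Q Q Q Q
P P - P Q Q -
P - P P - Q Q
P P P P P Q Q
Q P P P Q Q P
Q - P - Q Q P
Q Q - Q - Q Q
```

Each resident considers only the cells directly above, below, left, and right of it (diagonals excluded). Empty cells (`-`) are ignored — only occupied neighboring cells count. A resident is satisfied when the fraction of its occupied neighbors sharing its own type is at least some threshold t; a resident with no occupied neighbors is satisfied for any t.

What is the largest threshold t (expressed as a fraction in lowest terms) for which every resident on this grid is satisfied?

1/3

(0,0)P 2/2
(0,1)P 2/3
(0,2)Q 1/2
(0,3)Q 2/3
(0,4)Q 3/3
(0,5)Q 3/3
(0,6)Q 1/1
(1,0)P 3/3
(1,1)P 2/2
(1,3)P 1/3
(1,4)Q 2/3
(1,5)Q 3/3
(2,0)P 2/2
(2,2)P 2/2
(2,3)P 3/3
(2,5)Q 3/3
(2,6)Q 2/2
(3,0)P 2/3
(3,1)P 3/3
(3,2)P 4/4
(3,3)P 4/4
(3,4)P 1/3
(3,5)Q 3/4
(3,6)Q 2/3
(4,0)Q 1/3
(4,1)P 2/3
(4,2)P 4/4
(4,3)P 2/3
(4,4)Q 2/4
(4,5)Q 3/4
(4,6)P 1/3
(5,0)Q 2/2
(5,2)P 1/1
(5,4)Q 2/2
(5,5)Q 3/4
(5,6)P 1/3
(6,0)Q 2/2
(6,1)Q 1/1
(6,3)Q — no occupied neighbors
(6,5)Q 2/2
(6,6)Q 1/2
The smallest same-type fraction is 1/3 at (1,3), which reduces to 1/3. Any threshold above that leaves this resident unsatisfied.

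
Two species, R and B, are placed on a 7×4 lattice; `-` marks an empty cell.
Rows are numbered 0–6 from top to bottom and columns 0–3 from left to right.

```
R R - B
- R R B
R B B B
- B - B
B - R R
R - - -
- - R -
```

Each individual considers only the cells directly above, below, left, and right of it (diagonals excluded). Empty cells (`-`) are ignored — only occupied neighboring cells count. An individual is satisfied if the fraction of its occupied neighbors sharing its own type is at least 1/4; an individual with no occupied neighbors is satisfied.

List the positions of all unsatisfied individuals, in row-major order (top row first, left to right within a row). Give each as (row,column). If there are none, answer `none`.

(0,0)R 1/1 satisfied
(0,1)R 2/2 satisfied
(0,3)B 1/1 satisfied
(1,1)R 2/3 satisfied
(1,2)R 1/3 satisfied
(1,3)B 2/3 satisfied
(2,0)R 0/1 not
(2,1)B 2/4 satisfied
(2,2)B 2/3 satisfied
(2,3)B 3/3 satisfied
(3,1)B 1/1 satisfied
(3,3)B 1/2 satisfied
(4,0)B 0/1 not
(4,2)R 1/1 satisfied
(4,3)R 1/2 satisfied
(5,0)R 0/1 not
(6,2)R 0/0 satisfied

(2,0), (4,0), (5,0)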